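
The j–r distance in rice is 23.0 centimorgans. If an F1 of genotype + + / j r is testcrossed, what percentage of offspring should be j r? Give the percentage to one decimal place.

38.5%

A map distance of 23.0 centimorgans corresponds to a recombination frequency of 0.230.
The F1 is + + / j r, so j r is a parental gamete class with expected frequency (1 − r)/2 = 0.770/2 = 0.3850.
That is 0.3850 = 38.5% of the progeny.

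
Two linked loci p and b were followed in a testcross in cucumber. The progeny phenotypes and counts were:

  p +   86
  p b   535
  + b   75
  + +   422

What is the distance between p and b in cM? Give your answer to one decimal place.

The two most frequent classes, + + (422) and p b (535), are the parental types, so the F1 was + + / p b.
The recombinant classes are + b and p +: 75 + 86 = 161.
Recombination frequency = 161/1118 = 0.1440 ≈ 14.4%, i.e. 14.4 cM.

14.4 cM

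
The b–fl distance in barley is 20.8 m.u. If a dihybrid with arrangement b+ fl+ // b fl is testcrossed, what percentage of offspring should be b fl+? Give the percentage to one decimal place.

10.4%

A map distance of 20.8 m.u. corresponds to a recombination frequency of 0.208.
The F1 is b+ fl+ / b fl, so b fl+ is a recombinant gamete class with expected frequency r/2 = 0.208/2 = 0.1040.
That is 0.1040 = 10.4% of the progeny.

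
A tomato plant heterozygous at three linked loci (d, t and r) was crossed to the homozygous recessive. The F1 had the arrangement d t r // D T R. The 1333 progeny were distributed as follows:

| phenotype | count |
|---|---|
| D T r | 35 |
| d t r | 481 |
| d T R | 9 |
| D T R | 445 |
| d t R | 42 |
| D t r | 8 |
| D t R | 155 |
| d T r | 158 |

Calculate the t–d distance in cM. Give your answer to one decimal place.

The two rarest classes, D t r and d T R, are the double crossovers. Comparing them with the parentals, only the d allele has switched, so d is the middle locus and the order is t – d – r.
Crossovers in the t–d interval produce the single-crossover classes d T r and D t R (158 + 155 = 313) plus the double crossovers (17).
RF(t–d) = (313 + 17) / 1333 = 330/1333 = 0.2476 → 24.8 cM.

24.8 cM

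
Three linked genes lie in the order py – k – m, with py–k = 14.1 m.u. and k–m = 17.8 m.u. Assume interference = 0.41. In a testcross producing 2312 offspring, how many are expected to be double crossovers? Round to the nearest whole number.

34

Map distances give recombination frequencies of 0.141 and 0.178 for the two intervals.
With interference 0.41 (so coincidence = 0.59), expected double-crossover frequency = 0.141 × 0.178 × 0.59 = 0.01481.
Expected number = 0.01481 × 2312 = 34.24 ≈ 34.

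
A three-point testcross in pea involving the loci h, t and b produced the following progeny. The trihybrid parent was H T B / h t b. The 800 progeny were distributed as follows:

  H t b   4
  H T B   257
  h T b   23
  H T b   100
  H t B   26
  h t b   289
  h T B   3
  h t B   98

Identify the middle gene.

The two rarest classes, h T B and H t b, are the double crossovers. Comparing them with the parentals, only the h allele has switched, so h is the middle locus and the order is b – h – t.

h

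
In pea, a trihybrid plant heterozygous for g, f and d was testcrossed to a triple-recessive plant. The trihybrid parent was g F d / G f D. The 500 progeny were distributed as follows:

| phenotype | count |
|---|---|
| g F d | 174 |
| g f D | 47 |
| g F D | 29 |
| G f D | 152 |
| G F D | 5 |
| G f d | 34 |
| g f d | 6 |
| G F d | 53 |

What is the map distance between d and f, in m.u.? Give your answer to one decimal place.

The two rarest classes, g f d and G F D, are the double crossovers. Comparing them with the parentals, only the f allele has switched, so f is the middle locus and the order is g – f – d.
Crossovers in the f–d interval produce the single-crossover classes g F D and G f d (29 + 34 = 63) plus the double crossovers (11).
RF(f–d) = (63 + 11) / 500 = 74/500 = 0.1480 → 14.8 m.u.

14.8 m.u.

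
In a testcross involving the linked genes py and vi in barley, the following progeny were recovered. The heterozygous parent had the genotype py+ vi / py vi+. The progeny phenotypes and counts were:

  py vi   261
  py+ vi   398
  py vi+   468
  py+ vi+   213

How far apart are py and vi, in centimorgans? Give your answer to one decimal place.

35.4 centimorgans

The recombinant classes are py+ vi+ and py vi: 213 + 261 = 474.
Recombination frequency = 474/1340 = 0.3537 ≈ 35.4%, i.e. 35.4 centimorgans.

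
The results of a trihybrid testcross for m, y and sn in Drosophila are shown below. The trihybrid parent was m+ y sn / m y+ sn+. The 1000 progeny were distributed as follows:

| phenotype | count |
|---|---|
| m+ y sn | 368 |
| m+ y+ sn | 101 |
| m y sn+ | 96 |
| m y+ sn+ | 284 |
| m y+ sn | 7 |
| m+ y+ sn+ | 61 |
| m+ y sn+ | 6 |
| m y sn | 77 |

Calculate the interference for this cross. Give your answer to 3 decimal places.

0.590

The two rarest classes, m+ y sn+ and m y+ sn, are the double crossovers. Comparing them with the parentals, only the sn allele has switched, so sn is the middle locus and the order is m – sn – y.
m–sn: (138 + 13)/1000 = 0.1510; sn–y: (197 + 13)/1000 = 0.2100.
Expected DCO frequency = 0.1510 × 0.2100 ≈ 0.03171; observed = 13/1000 ≈ 0.01300.
Coefficient of coincidence = 0.01300/0.03171 ≈ 0.410; interference = 1 − 0.410 = 0.590.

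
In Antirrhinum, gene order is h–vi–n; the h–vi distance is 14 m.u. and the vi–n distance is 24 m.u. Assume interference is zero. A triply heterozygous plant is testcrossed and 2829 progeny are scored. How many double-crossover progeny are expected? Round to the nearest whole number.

95

Map distances give recombination frequencies of 0.140 and 0.240 for the two intervals.
With no interference, expected double-crossover frequency = 0.140 × 0.240 = 0.03360.
Expected number = 0.03360 × 2829 = 95.05 ≈ 95.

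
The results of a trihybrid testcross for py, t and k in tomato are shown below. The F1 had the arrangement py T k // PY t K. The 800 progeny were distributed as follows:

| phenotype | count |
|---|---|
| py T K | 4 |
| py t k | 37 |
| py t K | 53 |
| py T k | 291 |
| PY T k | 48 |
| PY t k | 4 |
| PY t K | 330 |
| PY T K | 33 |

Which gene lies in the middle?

The two rarest classes, py T K and PY t k, are the double crossovers. Comparing them with the parentals, only the k allele has switched, so k is the middle locus and the order is t – k – py.

k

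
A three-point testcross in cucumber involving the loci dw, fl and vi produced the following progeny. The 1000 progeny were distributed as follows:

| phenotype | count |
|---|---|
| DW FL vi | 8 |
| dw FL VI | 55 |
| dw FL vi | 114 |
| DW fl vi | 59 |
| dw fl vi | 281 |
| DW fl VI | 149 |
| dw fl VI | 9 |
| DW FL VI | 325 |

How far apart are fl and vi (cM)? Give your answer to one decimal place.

28.0 cM

The two most frequent reciprocal classes, dw fl vi and DW FL VI, are the parental types, so the F1 was dw fl vi / DW FL VI.
The two rarest classes, dw fl VI and DW FL vi, are the double crossovers. Comparing them with the parentals, only the vi allele has switched, so vi is the middle locus and the order is dw – vi – fl.
Crossovers in the vi–fl interval produce the single-crossover classes dw FL vi and DW fl VI (114 + 149 = 263) plus the double crossovers (17).
RF(vi–fl) = (263 + 17) / 1000 = 280/1000 = 0.2800 → 28.0 cM.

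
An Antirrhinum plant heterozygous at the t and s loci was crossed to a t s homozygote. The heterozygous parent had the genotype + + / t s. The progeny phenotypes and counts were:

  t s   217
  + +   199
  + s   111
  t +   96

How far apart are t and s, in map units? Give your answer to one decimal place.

33.2 map units

The recombinant classes are + s and t +: 111 + 96 = 207.
Recombination frequency = 207/623 = 0.3323 ≈ 33.2%, i.e. 33.2 map units.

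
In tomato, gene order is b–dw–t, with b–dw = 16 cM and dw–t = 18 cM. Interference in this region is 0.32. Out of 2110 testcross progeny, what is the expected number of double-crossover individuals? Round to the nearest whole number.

Map distances give recombination frequencies of 0.160 and 0.180 for the two intervals.
With interference 0.32 (so coincidence = 0.68), expected double-crossover frequency = 0.160 × 0.180 × 0.68 = 0.01958.
Expected number = 0.01958 × 2110 = 41.32 ≈ 41.

41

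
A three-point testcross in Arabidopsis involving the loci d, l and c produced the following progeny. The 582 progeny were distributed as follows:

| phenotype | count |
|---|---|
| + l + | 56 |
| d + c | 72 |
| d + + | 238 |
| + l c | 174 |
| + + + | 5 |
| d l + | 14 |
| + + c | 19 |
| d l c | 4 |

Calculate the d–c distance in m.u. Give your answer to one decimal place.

The two most frequent reciprocal classes, + l c and d + +, are the parental types, so the F1 was + l c / d + +.
The two rarest classes, d l c and + + +, are the double crossovers. Comparing them with the parentals, only the d allele has switched, so d is the middle locus and the order is l – d – c.
Crossovers in the d–c interval produce the single-crossover classes + l + and d + c (56 + 72 = 128) plus the double crossovers (9).
RF(d–c) = (128 + 9) / 582 = 137/582 = 0.2354 → 23.5 m.u.

23.5 m.u.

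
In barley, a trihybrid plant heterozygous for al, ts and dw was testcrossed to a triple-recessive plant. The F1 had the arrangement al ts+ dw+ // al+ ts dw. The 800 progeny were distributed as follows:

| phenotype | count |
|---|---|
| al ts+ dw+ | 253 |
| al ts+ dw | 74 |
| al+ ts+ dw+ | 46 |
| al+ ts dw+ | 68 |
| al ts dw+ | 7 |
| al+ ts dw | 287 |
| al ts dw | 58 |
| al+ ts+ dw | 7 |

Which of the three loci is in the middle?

The two rarest classes, al ts dw+ and al+ ts+ dw, are the double crossovers. Comparing them with the parentals, only the ts allele has switched, so ts is the middle locus and the order is al – ts – dw.

ts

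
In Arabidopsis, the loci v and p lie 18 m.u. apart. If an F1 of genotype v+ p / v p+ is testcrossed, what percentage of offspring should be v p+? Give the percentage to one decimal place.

A map distance of 18 m.u. corresponds to a recombination frequency of 0.180.
The F1 is v+ p / v p+, so v p+ is a parental gamete class with expected frequency (1 − r)/2 = 0.820/2 = 0.4100.
That is 0.4100 = 41.0% of the progeny.

41.0%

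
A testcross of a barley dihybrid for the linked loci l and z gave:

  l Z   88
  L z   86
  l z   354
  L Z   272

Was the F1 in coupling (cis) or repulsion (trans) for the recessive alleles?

cis

The two most frequent classes are L Z (272) and l z (354); these are the parental (non-recombinant) types.
So the F1 carried L Z on one chromosome and l z on the other — the recessive alleles are on the same chromosome (cis / coupling).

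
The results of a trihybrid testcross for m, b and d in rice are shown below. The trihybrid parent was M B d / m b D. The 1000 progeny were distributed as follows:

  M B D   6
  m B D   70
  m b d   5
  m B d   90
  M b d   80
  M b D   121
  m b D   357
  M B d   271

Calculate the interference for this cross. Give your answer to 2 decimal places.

0.69

The two rarest classes, M B D and m b d, are the double crossovers. Comparing them with the parentals, only the d allele has switched, so d is the middle locus and the order is m – d – b.
m–d: (211 + 11)/1000 = 0.2220; d–b: (150 + 11)/1000 = 0.1610.
Expected DCO frequency = 0.2220 × 0.1610 ≈ 0.03574; observed = 11/1000 ≈ 0.01100.
Coefficient of coincidence = 0.01100/0.03574 ≈ 0.31; interference = 1 − 0.31 = 0.69.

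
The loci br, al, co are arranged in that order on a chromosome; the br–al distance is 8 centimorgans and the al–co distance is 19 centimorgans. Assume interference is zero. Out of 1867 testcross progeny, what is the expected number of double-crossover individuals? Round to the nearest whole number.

Map distances give recombination frequencies of 0.080 and 0.190 for the two intervals.
With no interference, expected double-crossover frequency = 0.080 × 0.190 = 0.01520.
Expected number = 0.01520 × 1867 = 28.38 ≈ 28.

28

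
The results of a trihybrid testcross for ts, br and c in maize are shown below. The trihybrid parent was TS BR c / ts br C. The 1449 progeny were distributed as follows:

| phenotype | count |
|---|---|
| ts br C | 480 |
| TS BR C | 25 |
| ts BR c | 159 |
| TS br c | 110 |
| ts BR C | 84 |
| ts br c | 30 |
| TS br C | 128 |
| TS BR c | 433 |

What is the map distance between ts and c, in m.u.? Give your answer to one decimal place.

23.6 m.u.

The two rarest classes, TS BR C and ts br c, are the double crossovers. Comparing them with the parentals, only the c allele has switched, so c is the middle locus and the order is br – c – ts.
Crossovers in the c–ts interval produce the single-crossover classes ts BR c and TS br C (159 + 128 = 287) plus the double crossovers (55).
RF(c–ts) = (287 + 55) / 1449 = 342/1449 = 0.2360 → 23.6 m.u.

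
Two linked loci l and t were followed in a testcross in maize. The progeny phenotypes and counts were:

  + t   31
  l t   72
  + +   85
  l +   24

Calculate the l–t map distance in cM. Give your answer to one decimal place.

25.9 cM

The two most frequent classes, + + (85) and l t (72), are the parental types, so the F1 was + + / l t.
The recombinant classes are + t and l +: 31 + 24 = 55.
Recombination frequency = 55/212 = 0.2594 ≈ 25.9%, i.e. 25.9 cM.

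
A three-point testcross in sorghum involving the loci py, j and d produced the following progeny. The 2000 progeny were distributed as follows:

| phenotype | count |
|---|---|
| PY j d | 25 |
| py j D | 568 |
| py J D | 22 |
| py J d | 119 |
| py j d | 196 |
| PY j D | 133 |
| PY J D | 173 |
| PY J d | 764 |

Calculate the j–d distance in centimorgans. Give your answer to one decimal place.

20.8 centimorgans

The two most frequent reciprocal classes, PY J d and py j D, are the parental types, so the F1 was PY J d / py j D.
The two rarest classes, PY j d and py J D, are the double crossovers. Comparing them with the parentals, only the j allele has switched, so j is the middle locus and the order is py – j – d.
Crossovers in the j–d interval produce the single-crossover classes PY J D and py j d (173 + 196 = 369) plus the double crossovers (47).
RF(j–d) = (369 + 47) / 2000 = 416/2000 = 0.2080 → 20.8 centimorgans.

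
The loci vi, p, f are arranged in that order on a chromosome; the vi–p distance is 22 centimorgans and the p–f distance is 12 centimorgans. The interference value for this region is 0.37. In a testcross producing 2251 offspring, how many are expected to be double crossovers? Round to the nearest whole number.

Map distances give recombination frequencies of 0.220 and 0.120 for the two intervals.
With interference 0.37 (so coincidence = 0.63), expected double-crossover frequency = 0.220 × 0.120 × 0.63 = 0.01663.
Expected number = 0.01663 × 2251 = 37.44 ≈ 37.

37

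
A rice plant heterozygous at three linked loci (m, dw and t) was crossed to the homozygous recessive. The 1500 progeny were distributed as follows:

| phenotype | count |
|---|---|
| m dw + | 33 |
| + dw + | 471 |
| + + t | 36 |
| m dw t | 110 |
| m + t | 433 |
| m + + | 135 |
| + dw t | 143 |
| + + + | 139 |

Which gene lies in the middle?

The two most frequent reciprocal classes, + dw + and m + t, are the parental types, so the F1 was + dw + / m + t.
The two rarest classes, m dw + and + + t, are the double crossovers. Comparing them with the parentals, only the m allele has switched, so m is the middle locus and the order is t – m – dw.

m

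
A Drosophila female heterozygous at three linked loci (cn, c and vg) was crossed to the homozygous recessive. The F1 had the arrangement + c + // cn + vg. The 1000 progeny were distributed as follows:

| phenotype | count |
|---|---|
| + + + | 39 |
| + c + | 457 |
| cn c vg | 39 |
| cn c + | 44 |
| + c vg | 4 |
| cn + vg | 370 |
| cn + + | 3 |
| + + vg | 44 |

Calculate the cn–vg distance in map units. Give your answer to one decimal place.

9.5 map units

The two rarest classes, + c vg and cn + +, are the double crossovers. Comparing them with the parentals, only the vg allele has switched, so vg is the middle locus and the order is c – vg – cn.
Crossovers in the vg–cn interval produce the single-crossover classes cn c + and + + vg (44 + 44 = 88) plus the double crossovers (7).
RF(vg–cn) = (88 + 7) / 1000 = 95/1000 = 0.0950 → 9.5 map units.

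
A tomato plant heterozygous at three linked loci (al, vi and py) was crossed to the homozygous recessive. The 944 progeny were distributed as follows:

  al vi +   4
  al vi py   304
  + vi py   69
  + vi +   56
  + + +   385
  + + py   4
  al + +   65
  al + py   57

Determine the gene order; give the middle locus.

py

The two most frequent reciprocal classes, + + + and al vi py, are the parental types, so the F1 was + + + / al vi py.
The two rarest classes, + + py and al vi +, are the double crossovers. Comparing them with the parentals, only the py allele has switched, so py is the middle locus and the order is al – py – vi.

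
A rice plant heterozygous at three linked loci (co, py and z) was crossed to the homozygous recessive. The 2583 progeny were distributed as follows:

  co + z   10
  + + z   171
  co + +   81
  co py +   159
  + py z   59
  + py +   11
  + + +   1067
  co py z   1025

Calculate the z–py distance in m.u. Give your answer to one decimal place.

The two most frequent reciprocal classes, co py z and + + +, are the parental types, so the F1 was co py z / + + +.
The two rarest classes, co + z and + py +, are the double crossovers. Comparing them with the parentals, only the py allele has switched, so py is the middle locus and the order is z – py – co.
Crossovers in the z–py interval produce the single-crossover classes co py + and + + z (159 + 171 = 330) plus the double crossovers (21).
RF(z–py) = (330 + 21) / 2583 = 351/2583 = 0.1359 → 13.6 m.u.

13.6 m.u.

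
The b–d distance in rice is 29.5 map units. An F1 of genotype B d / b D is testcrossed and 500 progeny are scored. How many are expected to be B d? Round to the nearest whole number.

A map distance of 29.5 map units corresponds to a recombination frequency of 0.295.
The F1 is B d / b D, so B d is a parental gamete class with expected frequency (1 − r)/2 = 0.705/2 = 0.3525.
Expected number = 0.3525 × 500 = 176.25 ≈ 176.

176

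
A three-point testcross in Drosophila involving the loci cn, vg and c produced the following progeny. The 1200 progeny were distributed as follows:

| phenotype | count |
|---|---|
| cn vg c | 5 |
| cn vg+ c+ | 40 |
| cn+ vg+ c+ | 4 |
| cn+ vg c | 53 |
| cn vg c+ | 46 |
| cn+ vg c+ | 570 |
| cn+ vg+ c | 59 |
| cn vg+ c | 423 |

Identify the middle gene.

The two most frequent reciprocal classes, cn vg+ c and cn+ vg c+, are the parental types, so the F1 was cn vg+ c / cn+ vg c+.
The two rarest classes, cn vg c and cn+ vg+ c+, are the double crossovers. Comparing them with the parentals, only the vg allele has switched, so vg is the middle locus and the order is cn – vg – c.

vg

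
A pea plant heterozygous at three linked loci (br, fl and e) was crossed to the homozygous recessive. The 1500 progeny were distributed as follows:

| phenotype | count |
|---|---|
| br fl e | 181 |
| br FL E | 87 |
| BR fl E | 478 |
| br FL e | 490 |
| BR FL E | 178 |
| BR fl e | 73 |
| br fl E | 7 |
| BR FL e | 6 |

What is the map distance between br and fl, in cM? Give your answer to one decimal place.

24.8 cM

The two most frequent reciprocal classes, br FL e and BR fl E, are the parental types, so the F1 was br FL e / BR fl E.
The two rarest classes, BR FL e and br fl E, are the double crossovers. Comparing them with the parentals, only the br allele has switched, so br is the middle locus and the order is fl – br – e.
Crossovers in the fl–br interval produce the single-crossover classes br fl e and BR FL E (181 + 178 = 359) plus the double crossovers (13).
RF(fl–br) = (359 + 13) / 1500 = 372/1500 = 0.2480 → 24.8 cM.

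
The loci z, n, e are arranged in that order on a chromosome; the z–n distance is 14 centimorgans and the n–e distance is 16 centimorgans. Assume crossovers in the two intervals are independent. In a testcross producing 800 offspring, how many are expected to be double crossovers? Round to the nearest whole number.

18

Map distances give recombination frequencies of 0.140 and 0.160 for the two intervals.
With no interference, expected double-crossover frequency = 0.140 × 0.160 = 0.02240.
Expected number = 0.02240 × 800 = 17.92 ≈ 18.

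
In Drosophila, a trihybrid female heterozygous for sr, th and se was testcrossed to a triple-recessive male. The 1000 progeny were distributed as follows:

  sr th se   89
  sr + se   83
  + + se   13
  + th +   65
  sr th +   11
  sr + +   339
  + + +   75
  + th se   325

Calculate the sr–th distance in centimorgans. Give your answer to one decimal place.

The two most frequent reciprocal classes, + th se and sr + +, are the parental types, so the F1 was + th se / sr + +.
The two rarest classes, + + se and sr th +, are the double crossovers. Comparing them with the parentals, only the th allele has switched, so th is the middle locus and the order is se – th – sr.
Crossovers in the th–sr interval produce the single-crossover classes sr th se and + + + (89 + 75 = 164) plus the double crossovers (24).
RF(th–sr) = (164 + 24) / 1000 = 188/1000 = 0.1880 → 18.8 centimorgans.

18.8 centimorgans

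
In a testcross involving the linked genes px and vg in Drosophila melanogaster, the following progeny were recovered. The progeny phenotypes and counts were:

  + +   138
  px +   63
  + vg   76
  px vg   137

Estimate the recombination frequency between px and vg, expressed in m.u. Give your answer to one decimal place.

The two most frequent classes, + + (138) and px vg (137), are the parental types, so the F1 was + + / px vg.
The recombinant classes are + vg and px +: 76 + 63 = 139.
Recombination frequency = 139/414 = 0.3357 ≈ 33.6%, i.e. 33.6 m.u.

33.6 m.u.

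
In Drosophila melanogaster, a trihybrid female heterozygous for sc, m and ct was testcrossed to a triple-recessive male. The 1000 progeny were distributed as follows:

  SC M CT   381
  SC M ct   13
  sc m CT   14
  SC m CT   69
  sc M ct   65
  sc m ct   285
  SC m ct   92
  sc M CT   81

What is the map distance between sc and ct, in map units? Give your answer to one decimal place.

The two most frequent reciprocal classes, SC M CT and sc m ct, are the parental types, so the F1 was SC M CT / sc m ct.
The two rarest classes, SC M ct and sc m CT, are the double crossovers. Comparing them with the parentals, only the ct allele has switched, so ct is the middle locus and the order is sc – ct – m.
Crossovers in the sc–ct interval produce the single-crossover classes sc M CT and SC m ct (81 + 92 = 173) plus the double crossovers (27).
RF(sc–ct) = (173 + 27) / 1000 = 200/1000 = 0.2000 → 20.0 map units.

20.0 map units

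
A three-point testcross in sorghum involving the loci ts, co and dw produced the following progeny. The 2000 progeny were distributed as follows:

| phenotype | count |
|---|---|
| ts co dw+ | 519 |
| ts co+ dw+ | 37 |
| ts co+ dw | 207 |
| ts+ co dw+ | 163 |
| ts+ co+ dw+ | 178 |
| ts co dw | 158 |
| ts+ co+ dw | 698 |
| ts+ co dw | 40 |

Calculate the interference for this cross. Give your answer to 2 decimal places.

The two most frequent reciprocal classes, ts+ co+ dw and ts co dw+, are the parental types, so the F1 was ts+ co+ dw / ts co dw+.
The two rarest classes, ts+ co dw and ts co+ dw+, are the double crossovers. Comparing them with the parentals, only the co allele has switched, so co is the middle locus and the order is dw – co – ts.
dw–co: (336 + 77)/2000 = 0.2065; co–ts: (370 + 77)/2000 = 0.2235.
Expected DCO frequency = 0.2065 × 0.2235 ≈ 0.04615; observed = 77/2000 ≈ 0.03850.
Coefficient of coincidence = 0.03850/0.04615 ≈ 0.83; interference = 1 − 0.83 = 0.17.

0.17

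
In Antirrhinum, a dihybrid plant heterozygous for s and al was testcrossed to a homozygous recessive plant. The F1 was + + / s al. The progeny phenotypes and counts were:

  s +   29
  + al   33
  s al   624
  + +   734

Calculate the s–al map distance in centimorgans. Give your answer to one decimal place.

The recombinant classes are + al and s +: 33 + 29 = 62.
Recombination frequency = 62/1420 = 0.0437 ≈ 4.4%, i.e. 4.4 centimorgans.

4.4 centimorgans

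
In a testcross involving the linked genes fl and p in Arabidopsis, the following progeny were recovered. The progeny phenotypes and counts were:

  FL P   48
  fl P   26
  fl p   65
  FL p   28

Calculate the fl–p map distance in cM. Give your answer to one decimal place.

The two most frequent classes, FL P (48) and fl p (65), are the parental types, so the F1 was FL P / fl p.
The recombinant classes are FL p and fl P: 28 + 26 = 54.
Recombination frequency = 54/167 = 0.3234 ≈ 32.3%, i.e. 32.3 cM.

32.3 cM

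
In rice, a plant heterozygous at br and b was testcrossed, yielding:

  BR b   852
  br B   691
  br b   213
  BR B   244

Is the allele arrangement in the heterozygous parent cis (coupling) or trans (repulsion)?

The two most frequent classes are BR b (852) and br B (691); these are the parental (non-recombinant) types.
So the F1 carried BR b on one chromosome and br B on the other — the recessive alleles are on opposite chromosomes (trans / repulsion).

trans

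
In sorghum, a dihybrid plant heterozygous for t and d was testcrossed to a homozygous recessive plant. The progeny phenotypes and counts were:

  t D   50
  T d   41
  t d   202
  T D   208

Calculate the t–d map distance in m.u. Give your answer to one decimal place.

The two most frequent classes, T D (208) and t d (202), are the parental types, so the F1 was T D / t d.
The recombinant classes are T d and t D: 41 + 50 = 91.
Recombination frequency = 91/501 = 0.1816 ≈ 18.2%, i.e. 18.2 m.u.

18.2 m.u.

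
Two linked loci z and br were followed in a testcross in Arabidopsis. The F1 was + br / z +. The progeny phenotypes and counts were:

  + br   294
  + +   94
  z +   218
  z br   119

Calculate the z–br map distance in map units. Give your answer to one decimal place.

29.4 map units

The recombinant classes are + + and z br: 94 + 119 = 213.
Recombination frequency = 213/725 = 0.2938 ≈ 29.4%, i.e. 29.4 map units.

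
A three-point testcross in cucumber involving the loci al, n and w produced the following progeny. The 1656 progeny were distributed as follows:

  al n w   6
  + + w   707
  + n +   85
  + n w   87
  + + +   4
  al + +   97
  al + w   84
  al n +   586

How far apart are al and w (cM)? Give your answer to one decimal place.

The two most frequent reciprocal classes, al n + and + + w, are the parental types, so the F1 was al n + / + + w.
The two rarest classes, al n w and + + +, are the double crossovers. Comparing them with the parentals, only the w allele has switched, so w is the middle locus and the order is n – w – al.
Crossovers in the w–al interval produce the single-crossover classes + n + and al + w (85 + 84 = 169) plus the double crossovers (10).
RF(w–al) = (169 + 10) / 1656 = 179/1656 = 0.1081 → 10.8 cM.

10.8 cM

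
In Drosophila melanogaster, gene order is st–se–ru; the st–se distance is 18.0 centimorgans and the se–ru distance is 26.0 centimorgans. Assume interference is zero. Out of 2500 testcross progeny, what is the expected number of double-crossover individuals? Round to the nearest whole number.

117

Map distances give recombination frequencies of 0.180 and 0.260 for the two intervals.
With no interference, expected double-crossover frequency = 0.180 × 0.260 = 0.04680.
Expected number = 0.04680 × 2500 = 117.00 ≈ 117.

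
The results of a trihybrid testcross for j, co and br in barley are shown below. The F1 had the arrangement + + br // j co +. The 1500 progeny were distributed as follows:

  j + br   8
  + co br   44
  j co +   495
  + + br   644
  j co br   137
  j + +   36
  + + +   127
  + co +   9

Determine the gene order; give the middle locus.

The two rarest classes, j + br and + co +, are the double crossovers. Comparing them with the parentals, only the j allele has switched, so j is the middle locus and the order is co – j – br.

j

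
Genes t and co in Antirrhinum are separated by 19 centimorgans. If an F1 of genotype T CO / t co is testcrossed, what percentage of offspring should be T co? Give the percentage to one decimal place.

9.5%

A map distance of 19 centimorgans corresponds to a recombination frequency of 0.190.
The F1 is T CO / t co, so T co is a recombinant gamete class with expected frequency r/2 = 0.190/2 = 0.0950.
That is 0.0950 = 9.5% of the progeny.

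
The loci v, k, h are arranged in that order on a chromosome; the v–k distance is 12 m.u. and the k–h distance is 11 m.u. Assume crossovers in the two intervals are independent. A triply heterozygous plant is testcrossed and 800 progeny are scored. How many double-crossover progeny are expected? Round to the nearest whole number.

Map distances give recombination frequencies of 0.120 and 0.110 for the two intervals.
With no interference, expected double-crossover frequency = 0.120 × 0.110 = 0.01320.
Expected number = 0.01320 × 800 = 10.56 ≈ 11.

11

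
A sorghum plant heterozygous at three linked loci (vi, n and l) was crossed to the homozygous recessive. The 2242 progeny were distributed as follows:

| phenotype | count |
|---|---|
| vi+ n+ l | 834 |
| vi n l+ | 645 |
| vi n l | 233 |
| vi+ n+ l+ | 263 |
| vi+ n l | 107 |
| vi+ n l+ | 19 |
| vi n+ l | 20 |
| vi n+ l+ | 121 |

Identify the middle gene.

vi

The two most frequent reciprocal classes, vi+ n+ l and vi n l+, are the parental types, so the F1 was vi+ n+ l / vi n l+.
The two rarest classes, vi n+ l and vi+ n l+, are the double crossovers. Comparing them with the parentals, only the vi allele has switched, so vi is the middle locus and the order is l – vi – n.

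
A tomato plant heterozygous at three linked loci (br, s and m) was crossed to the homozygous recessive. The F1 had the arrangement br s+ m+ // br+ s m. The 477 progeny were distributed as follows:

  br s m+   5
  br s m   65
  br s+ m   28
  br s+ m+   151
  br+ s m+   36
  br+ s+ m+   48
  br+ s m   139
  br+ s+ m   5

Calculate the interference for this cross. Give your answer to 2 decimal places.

0.48

The two rarest classes, br s m+ and br+ s+ m, are the double crossovers. Comparing them with the parentals, only the s allele has switched, so s is the middle locus and the order is m – s – br.
m–s: (64 + 10)/477 = 0.1551; s–br: (113 + 10)/477 = 0.2579.
Expected DCO frequency = 0.1551 × 0.2579 ≈ 0.04000; observed = 10/477 ≈ 0.02096.
Coefficient of coincidence = 0.02096/0.04000 ≈ 0.52; interference = 1 − 0.52 = 0.48.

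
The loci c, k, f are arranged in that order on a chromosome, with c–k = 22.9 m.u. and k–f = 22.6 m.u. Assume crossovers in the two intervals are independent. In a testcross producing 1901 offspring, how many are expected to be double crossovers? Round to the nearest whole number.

98

Map distances give recombination frequencies of 0.229 and 0.226 for the two intervals.
With no interference, expected double-crossover frequency = 0.229 × 0.226 = 0.05175.
Expected number = 0.05175 × 1901 = 98.38 ≈ 98.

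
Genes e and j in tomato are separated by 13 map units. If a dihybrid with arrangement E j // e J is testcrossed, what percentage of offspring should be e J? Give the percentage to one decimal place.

43.5%

A map distance of 13 map units corresponds to a recombination frequency of 0.130.
The F1 is E j / e J, so e J is a parental gamete class with expected frequency (1 − r)/2 = 0.870/2 = 0.4350.
That is 0.4350 = 43.5% of the progeny.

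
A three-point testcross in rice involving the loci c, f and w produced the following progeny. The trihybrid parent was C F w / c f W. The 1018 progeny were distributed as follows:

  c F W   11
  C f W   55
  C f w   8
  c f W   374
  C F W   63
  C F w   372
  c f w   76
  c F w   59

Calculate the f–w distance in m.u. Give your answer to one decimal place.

15.5 m.u.

The two rarest classes, C f w and c F W, are the double crossovers. Comparing them with the parentals, only the f allele has switched, so f is the middle locus and the order is w – f – c.
Crossovers in the w–f interval produce the single-crossover classes C F W and c f w (63 + 76 = 139) plus the double crossovers (19).
RF(w–f) = (139 + 19) / 1018 = 158/1018 = 0.1552 → 15.5 m.u.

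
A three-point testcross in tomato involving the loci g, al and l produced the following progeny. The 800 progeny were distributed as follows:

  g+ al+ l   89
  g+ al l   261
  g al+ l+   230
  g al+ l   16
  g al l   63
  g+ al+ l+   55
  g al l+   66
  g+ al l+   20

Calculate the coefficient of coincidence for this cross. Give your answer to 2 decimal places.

0.98

The two most frequent reciprocal classes, g+ al l and g al+ l+, are the parental types, so the F1 was g+ al l / g al+ l+.
The two rarest classes, g+ al l+ and g al+ l, are the double crossovers. Comparing them with the parentals, only the l allele has switched, so l is the middle locus and the order is al – l – g.
al–l: (155 + 36)/800 = 0.2387; l–g: (118 + 36)/800 = 0.1925.
Expected DCO frequency = 0.2387 × 0.1925 ≈ 0.04595; observed = 36/800 ≈ 0.04500.
Coefficient of coincidence = 0.04500/0.04595 ≈ 0.98.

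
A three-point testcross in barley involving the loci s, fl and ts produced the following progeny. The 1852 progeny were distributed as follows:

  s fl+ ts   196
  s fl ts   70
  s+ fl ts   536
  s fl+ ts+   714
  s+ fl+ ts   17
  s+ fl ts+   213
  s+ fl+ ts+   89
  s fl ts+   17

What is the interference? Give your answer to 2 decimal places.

The two most frequent reciprocal classes, s+ fl ts and s fl+ ts+, are the parental types, so the F1 was s+ fl ts / s fl+ ts+.
The two rarest classes, s+ fl+ ts and s fl ts+, are the double crossovers. Comparing them with the parentals, only the fl allele has switched, so fl is the middle locus and the order is s – fl – ts.
s–fl: (159 + 34)/1852 = 0.1042; fl–ts: (409 + 34)/1852 = 0.2392.
Expected DCO frequency = 0.1042 × 0.2392 ≈ 0.02492; observed = 34/1852 ≈ 0.01836.
Coefficient of coincidence = 0.01836/0.02492 ≈ 0.74; interference = 1 − 0.74 = 0.26.

0.26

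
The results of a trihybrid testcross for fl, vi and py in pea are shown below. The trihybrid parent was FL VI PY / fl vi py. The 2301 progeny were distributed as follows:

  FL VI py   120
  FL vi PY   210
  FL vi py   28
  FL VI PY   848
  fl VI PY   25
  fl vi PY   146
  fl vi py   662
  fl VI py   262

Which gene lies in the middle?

The two rarest classes, fl VI PY and FL vi py, are the double crossovers. Comparing them with the parentals, only the fl allele has switched, so fl is the middle locus and the order is py – fl – vi.

fl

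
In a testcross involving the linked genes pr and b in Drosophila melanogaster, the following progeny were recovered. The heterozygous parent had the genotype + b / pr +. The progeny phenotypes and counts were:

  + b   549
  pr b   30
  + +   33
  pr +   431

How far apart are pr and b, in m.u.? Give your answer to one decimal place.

6.0 m.u.

The recombinant classes are + + and pr b: 33 + 30 = 63.
Recombination frequency = 63/1043 = 0.0604 ≈ 6.0%, i.e. 6.0 m.u.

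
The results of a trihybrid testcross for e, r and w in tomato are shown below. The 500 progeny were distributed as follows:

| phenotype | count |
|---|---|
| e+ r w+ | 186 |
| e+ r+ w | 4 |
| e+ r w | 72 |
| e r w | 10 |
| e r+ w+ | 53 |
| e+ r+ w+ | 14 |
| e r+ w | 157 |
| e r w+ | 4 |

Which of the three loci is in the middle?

e

The two most frequent reciprocal classes, e r+ w and e+ r w+, are the parental types, so the F1 was e r+ w / e+ r w+.
The two rarest classes, e+ r+ w and e r w+, are the double crossovers. Comparing them with the parentals, only the e allele has switched, so e is the middle locus and the order is r – e – w.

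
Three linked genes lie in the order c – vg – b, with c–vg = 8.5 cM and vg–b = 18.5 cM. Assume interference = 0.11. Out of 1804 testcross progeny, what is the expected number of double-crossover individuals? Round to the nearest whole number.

Map distances give recombination frequencies of 0.085 and 0.185 for the two intervals.
With interference 0.11 (so coincidence = 0.89), expected double-crossover frequency = 0.085 × 0.185 × 0.89 = 0.01400.
Expected number = 0.01400 × 1804 = 25.25 ≈ 25.

25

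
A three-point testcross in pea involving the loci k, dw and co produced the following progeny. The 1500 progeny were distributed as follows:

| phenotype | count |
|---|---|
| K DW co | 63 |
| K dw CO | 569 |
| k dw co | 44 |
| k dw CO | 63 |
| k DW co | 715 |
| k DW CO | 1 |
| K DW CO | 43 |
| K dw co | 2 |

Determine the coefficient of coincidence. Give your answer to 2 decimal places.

0.39

The two most frequent reciprocal classes, k DW co and K dw CO, are the parental types, so the F1 was k DW co / K dw CO.
The two rarest classes, k DW CO and K dw co, are the double crossovers. Comparing them with the parentals, only the co allele has switched, so co is the middle locus and the order is dw – co – k.
dw–co: (87 + 3)/1500 = 0.0600; co–k: (126 + 3)/1500 = 0.0860.
Expected DCO frequency = 0.0600 × 0.0860 ≈ 0.00516; observed = 3/1500 ≈ 0.00200.
Coefficient of coincidence = 0.00200/0.00516 ≈ 0.39.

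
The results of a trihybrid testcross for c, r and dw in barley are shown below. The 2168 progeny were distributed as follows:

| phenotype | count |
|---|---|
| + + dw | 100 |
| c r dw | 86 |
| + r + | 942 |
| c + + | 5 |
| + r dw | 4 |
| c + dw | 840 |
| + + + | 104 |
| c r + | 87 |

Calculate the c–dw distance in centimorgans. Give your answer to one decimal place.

The two most frequent reciprocal classes, c + dw and + r +, are the parental types, so the F1 was c + dw / + r +.
The two rarest classes, c + + and + r dw, are the double crossovers. Comparing them with the parentals, only the dw allele has switched, so dw is the middle locus and the order is c – dw – r.
Crossovers in the c–dw interval produce the single-crossover classes + + dw and c r + (100 + 87 = 187) plus the double crossovers (9).
RF(c–dw) = (187 + 9) / 2168 = 196/2168 = 0.0904 → 9.0 centimorgans.

9.0 centimorgans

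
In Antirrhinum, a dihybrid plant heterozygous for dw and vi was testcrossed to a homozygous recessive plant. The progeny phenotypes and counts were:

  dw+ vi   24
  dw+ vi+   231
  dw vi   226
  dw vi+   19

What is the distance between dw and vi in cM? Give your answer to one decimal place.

8.6 cM

The two most frequent classes, dw+ vi+ (231) and dw vi (226), are the parental types, so the F1 was dw+ vi+ / dw vi.
The recombinant classes are dw+ vi and dw vi+: 24 + 19 = 43.
Recombination frequency = 43/500 = 0.0860 ≈ 8.6%, i.e. 8.6 cM.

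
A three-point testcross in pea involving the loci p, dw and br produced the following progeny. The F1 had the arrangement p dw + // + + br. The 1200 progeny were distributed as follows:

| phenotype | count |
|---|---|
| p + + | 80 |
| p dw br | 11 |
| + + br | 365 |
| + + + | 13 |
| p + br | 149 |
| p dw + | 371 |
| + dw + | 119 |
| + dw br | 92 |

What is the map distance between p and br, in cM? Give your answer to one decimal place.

The two rarest classes, p dw br and + + +, are the double crossovers. Comparing them with the parentals, only the br allele has switched, so br is the middle locus and the order is p – br – dw.
Crossovers in the p–br interval produce the single-crossover classes + dw + and p + br (119 + 149 = 268) plus the double crossovers (24).
RF(p–br) = (268 + 24) / 1200 = 292/1200 = 0.2433 → 24.3 cM.

24.3 cM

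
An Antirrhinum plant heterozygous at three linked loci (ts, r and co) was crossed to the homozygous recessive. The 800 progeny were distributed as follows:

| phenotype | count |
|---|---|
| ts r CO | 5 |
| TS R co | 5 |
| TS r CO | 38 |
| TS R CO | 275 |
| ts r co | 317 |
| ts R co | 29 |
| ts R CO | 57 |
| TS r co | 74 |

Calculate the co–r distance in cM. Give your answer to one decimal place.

The two most frequent reciprocal classes, ts r co and TS R CO, are the parental types, so the F1 was ts r co / TS R CO.
The two rarest classes, ts r CO and TS R co, are the double crossovers. Comparing them with the parentals, only the co allele has switched, so co is the middle locus and the order is ts – co – r.
Crossovers in the co–r interval produce the single-crossover classes ts R co and TS r CO (29 + 38 = 67) plus the double crossovers (10).
RF(co–r) = (67 + 10) / 800 = 77/800 = 0.0963 → 9.6 cM.

9.6 cM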